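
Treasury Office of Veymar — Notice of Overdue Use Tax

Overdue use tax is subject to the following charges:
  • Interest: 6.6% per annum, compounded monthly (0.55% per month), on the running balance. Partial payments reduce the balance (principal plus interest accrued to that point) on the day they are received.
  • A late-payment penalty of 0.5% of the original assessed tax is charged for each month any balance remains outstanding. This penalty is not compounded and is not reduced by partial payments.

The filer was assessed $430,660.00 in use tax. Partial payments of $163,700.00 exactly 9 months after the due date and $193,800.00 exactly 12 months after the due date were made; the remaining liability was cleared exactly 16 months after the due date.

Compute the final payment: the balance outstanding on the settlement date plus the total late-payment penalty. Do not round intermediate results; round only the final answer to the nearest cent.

$136,408.72

Balance at month 9: $430,660.0000 × (1 + 0.0055)^9 = $452,452.7274…
After $163,700.00 payment: $452,452.7274… − $163,700.00 = $288,752.7274…
Balance at month 12: $288,752.7274… × (1 + 0.0055)^3 = $293,543.3997…
After $193,800.00 payment: $293,543.3997… − $193,800.00 = $99,743.3997…
Balance at month 16: $99,743.3997… × (1 + 0.0055)^4 = $101,955.9244…
Penalty: 16 × 0.5% × $430,660.00 = $34,452.80
Final settlement = outstanding balance + penalty = $101,955.9244… + $34,452.80 = $136,408.72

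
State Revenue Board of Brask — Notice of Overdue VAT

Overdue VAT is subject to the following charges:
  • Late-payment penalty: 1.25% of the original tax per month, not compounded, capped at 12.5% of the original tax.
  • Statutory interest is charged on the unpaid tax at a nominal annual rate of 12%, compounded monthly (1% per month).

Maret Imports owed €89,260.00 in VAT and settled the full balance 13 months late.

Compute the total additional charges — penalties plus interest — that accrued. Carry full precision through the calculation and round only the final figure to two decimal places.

Penalty (uncapped): 13 × 1.25% × €89,260.00 = €14,504.75; cap = 12.5% × €89,260.00 = €11,157.50 → penalty = €11,157.50
Interest: €89,260.00 × ((1 + 0.01)^13 − 1) = €89,260.00 × 0.1380933… = €12,326.2062…
Penalties + interest = €11,157.5000 + €12,326.2062… = €23,483.71

€23,483.71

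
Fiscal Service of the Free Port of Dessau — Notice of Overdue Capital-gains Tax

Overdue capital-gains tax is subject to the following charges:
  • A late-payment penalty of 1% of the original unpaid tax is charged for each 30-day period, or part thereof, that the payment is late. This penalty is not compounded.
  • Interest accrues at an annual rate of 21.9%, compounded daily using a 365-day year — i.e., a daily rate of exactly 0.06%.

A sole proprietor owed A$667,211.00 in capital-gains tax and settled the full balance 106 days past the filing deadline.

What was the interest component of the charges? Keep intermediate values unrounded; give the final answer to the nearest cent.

A$43,799.55

Interest: A$667,211.00 × ((1 + 0.0006)^106 − 1) = A$667,211.00 × 0.06564572… = A$43,799.5482…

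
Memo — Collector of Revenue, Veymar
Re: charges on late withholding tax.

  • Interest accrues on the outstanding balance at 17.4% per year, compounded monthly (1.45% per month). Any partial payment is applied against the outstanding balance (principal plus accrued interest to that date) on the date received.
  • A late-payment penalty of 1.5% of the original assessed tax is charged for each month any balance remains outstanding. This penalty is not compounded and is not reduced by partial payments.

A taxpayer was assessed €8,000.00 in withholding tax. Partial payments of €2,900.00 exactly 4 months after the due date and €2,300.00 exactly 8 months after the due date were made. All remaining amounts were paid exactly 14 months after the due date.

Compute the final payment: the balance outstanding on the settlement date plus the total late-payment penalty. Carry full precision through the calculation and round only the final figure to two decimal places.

Balance at month 4: €8,000.0000 × (1 + 0.0145)^4 = €8,474.1899…
After €2,900.00 payment: €8,474.1899… − €2,900.00 = €5,574.1899…
Balance at month 8: €5,574.1899… × (1 + 0.0145)^4 = €5,904.5930…
After €2,300.00 payment: €5,904.5930… − €2,300.00 = €3,604.5930…
Balance at month 14: €3,604.5930… × (1 + 0.0145)^6 = €3,929.7827…
Penalty: 14 × 1.5% × €8,000.00 = €1,680.00
Final settlement = outstanding balance + penalty = €3,929.7827… + €1,680.00 = €5,609.78

€5,609.78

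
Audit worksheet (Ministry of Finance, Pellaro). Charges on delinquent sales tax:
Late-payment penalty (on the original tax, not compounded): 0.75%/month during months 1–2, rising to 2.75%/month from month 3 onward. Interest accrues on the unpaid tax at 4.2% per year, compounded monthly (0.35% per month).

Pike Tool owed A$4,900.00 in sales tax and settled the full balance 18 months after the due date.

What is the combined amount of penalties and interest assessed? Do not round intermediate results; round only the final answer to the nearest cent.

Penalty, months 1–2: 2 × 0.75% × A$4,900.00 = A$73.50
Penalty, months 3–18: 16 × 2.75% × A$4,900.00 = A$2,156.00
Interest: A$4,900.00 × ((1 + 0.0035)^18 − 1) = A$4,900.00 × 0.0649097… = A$318.0575…
Penalties + interest = A$2,229.5000 + A$318.0575… = A$2,547.56

A$2,547.56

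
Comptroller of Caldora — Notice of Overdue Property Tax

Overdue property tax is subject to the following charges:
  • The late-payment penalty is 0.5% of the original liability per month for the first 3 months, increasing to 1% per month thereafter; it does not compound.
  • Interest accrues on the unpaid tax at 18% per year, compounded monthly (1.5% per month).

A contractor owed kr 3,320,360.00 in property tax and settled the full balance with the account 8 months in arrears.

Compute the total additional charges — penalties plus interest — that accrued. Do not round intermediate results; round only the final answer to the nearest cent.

Penalty, months 1–3: 3 × 0.5% × kr 3,320,360.00 = kr 49,805.40
Penalty, months 4–8: 5 × 1% × kr 3,320,360.00 = kr 166,018.00
Interest: kr 3,320,360.00 × ((1 + 0.015)^8 − 1) = kr 3,320,360.00 × 0.1264926… = kr 420,000.9248…
Penalties + interest = kr 215,823.4000 + kr 420,000.9248… = kr 635,824.32

kr 635,824.32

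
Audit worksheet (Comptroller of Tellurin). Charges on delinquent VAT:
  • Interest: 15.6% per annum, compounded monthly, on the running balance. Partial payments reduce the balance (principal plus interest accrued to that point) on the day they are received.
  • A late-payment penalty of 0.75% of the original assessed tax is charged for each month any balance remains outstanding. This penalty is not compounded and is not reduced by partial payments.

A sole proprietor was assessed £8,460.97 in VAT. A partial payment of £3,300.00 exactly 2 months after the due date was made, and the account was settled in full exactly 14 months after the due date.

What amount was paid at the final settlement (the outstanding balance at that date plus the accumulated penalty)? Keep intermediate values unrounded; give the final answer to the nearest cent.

Monthly rate = 15.6% ÷ 12 = 1.3%
Balance at month 2: £8,460.9700 × (1 + 0.013)^2 = £8,682.3851…
After £3,300.00 payment: £8,682.3851… − £3,300.00 = £5,382.3851…
Balance at month 14: £5,382.3851… × (1 + 0.013)^12 = £6,284.7516…
Penalty: 14 × 0.75% × £8,460.97 = £888.40…
Final settlement = outstanding balance + penalty = £6,284.7516… + £888.40… = £7,173.15

£7,173.15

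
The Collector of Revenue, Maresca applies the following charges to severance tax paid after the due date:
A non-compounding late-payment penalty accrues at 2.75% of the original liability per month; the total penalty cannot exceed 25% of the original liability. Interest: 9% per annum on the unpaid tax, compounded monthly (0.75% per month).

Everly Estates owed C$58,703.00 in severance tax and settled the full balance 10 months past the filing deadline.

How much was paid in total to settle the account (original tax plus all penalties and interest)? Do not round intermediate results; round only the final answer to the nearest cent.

Penalty (uncapped): 10 × 2.75% × C$58,703.00 = C$16,143.33…; cap = 25% × C$58,703.00 = C$14,675.75 → penalty = C$14,675.75
Interest: C$58,703.00 × ((1 + 0.0075)^10 − 1) = C$58,703.00 × 0.0775825… = C$4,554.3282…
Total = C$58,703.00 + C$14,675.7500 + C$4,554.3282… = C$77,933.08

C$77,933.08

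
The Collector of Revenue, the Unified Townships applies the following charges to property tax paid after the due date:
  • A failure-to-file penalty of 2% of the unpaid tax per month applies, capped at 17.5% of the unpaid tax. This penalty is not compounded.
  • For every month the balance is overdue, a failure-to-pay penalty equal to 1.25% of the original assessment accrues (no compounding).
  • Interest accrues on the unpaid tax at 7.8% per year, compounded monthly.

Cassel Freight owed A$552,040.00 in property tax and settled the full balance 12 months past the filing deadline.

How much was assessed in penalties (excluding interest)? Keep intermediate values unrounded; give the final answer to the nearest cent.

Failure-to-file: 12 × 2% × A$552,040.00 = A$132,489.60, capped at 17.5% × A$552,040.00 = A$96,607.00
Failure-to-pay penalty: 12 × 1.25% × A$552,040.00 = A$82,806.00
Total penalty = A$96,607.00 + A$82,806.00 = A$179,413.00

A$179,413.00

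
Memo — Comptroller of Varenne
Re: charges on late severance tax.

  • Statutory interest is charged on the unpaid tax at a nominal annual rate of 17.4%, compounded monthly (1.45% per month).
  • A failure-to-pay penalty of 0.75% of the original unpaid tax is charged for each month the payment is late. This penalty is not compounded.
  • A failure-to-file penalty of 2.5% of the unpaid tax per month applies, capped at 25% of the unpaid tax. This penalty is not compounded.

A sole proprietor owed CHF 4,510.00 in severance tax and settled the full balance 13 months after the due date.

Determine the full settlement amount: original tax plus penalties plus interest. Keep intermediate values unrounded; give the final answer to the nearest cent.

Failure-to-file: 13 × 2.5% × CHF 4,510.00 = CHF 1,465.75, capped at 25% × CHF 4,510.00 = CHF 1,127.50
Failure-to-pay penalty = 0.75% × CHF 4,510.00 × 13 mo = CHF 439.73…
Interest: CHF 4,510.00 × ((1 + 0.0145)^13 − 1) = CHF 4,510.00 × 0.2058039… = CHF 928.1754…
Total = CHF 4,510.00 + CHF 1,567.2250 + CHF 928.1754… = CHF 7,005.40

CHF 7,005.40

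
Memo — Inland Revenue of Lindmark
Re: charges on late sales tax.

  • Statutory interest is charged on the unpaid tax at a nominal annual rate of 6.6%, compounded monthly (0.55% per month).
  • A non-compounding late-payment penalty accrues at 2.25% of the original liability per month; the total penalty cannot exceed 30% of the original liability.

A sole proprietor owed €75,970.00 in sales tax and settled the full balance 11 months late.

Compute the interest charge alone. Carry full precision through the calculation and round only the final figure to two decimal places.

€4,724.69

Interest: €75,970.00 × ((1 + 0.0055)^11 − 1) = €75,970.00 × 0.0621915… = €4,724.6887…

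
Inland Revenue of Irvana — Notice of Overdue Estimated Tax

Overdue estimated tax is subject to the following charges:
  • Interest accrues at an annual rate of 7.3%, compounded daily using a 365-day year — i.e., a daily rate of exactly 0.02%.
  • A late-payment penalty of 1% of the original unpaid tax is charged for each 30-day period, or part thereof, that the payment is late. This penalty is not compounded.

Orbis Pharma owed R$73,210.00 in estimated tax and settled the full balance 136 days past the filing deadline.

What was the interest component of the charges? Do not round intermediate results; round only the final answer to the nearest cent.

Interest: R$73,210.00 × ((1 + 0.0002)^136 − 1) = R$73,210.00 × 0.02757050… = R$2,018.4365…

R$2,018.44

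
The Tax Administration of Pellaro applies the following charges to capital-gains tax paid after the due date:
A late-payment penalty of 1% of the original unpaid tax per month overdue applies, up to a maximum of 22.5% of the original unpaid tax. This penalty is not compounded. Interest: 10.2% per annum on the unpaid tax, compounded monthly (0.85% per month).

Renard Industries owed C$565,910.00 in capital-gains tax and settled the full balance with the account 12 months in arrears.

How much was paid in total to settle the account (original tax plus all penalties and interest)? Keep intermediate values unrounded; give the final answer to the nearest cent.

Penalty: 12 × 1% × C$565,910.00 = C$67,909.20 (below the 22.5% cap of C$127,329.75)
Interest: C$565,910.00 × ((1 + 0.0085)^12 − 1) = C$565,910.00 × 0.1069062… = C$60,499.3029…
Total = C$565,910.00 + C$67,909.2000 + C$60,499.3029… = C$694,318.50

C$694,318.50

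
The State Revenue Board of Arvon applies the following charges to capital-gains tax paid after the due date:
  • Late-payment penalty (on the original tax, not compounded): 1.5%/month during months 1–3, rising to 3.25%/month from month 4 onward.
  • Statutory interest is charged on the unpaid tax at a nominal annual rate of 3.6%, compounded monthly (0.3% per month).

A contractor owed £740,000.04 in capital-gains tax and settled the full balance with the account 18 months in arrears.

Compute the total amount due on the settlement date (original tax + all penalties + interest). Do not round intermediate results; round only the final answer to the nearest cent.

£1,175,045.53

Penalty, months 1–3: 3 × 1.5% × £740,000.04 = £33,300.00…
Penalty, months 4–18: 15 × 3.25% × £740,000.04 = £360,750.02…
Interest: £740,000.04 × ((1 + 0.003)^18 − 1) = £740,000.04 × 0.0553993… = £40,995.4709…
Total = £740,000.04 + £394,050.0213 + £40,995.4709… = £1,175,045.53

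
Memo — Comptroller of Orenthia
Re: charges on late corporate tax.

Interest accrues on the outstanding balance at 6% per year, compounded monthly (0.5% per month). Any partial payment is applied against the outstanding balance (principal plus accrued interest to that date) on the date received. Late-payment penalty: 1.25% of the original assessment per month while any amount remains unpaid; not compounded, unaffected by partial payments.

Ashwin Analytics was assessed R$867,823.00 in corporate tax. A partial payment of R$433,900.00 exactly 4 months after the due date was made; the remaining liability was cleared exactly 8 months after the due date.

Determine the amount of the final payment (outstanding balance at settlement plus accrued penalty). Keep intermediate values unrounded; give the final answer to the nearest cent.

Balance at month 4: R$867,823.0000 × (1 + 0.005)^4 = R$885,310.0679…
After R$433,900.00 payment: R$885,310.0679… − R$433,900.00 = R$451,410.0679…
Balance at month 8: R$451,410.0679… × (1 + 0.005)^4 = R$460,506.2068…
Penalty: 8 × 1.25% × R$867,823.00 = R$86,782.30
Final settlement = outstanding balance + penalty = R$460,506.2068… + R$86,782.30 = R$547,288.51

R$547,288.51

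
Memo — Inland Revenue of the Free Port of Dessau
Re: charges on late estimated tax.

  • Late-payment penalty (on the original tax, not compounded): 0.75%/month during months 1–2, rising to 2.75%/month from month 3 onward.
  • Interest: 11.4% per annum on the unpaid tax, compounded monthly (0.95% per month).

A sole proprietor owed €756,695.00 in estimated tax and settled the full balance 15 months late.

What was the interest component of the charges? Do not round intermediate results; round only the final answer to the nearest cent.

€115,303.45

Interest: €756,695.00 × ((1 + 0.0095)^15 − 1) = €756,695.00 × 0.1523777… = €115,303.4511…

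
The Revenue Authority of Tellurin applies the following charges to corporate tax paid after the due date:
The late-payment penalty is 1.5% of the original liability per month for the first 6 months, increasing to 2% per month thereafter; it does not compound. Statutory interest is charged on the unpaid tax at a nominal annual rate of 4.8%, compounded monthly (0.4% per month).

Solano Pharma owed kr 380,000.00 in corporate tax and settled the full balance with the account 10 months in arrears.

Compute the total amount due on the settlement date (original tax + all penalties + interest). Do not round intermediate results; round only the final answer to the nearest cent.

kr 460,076.54

Penalty, months 1–6: 6 × 1.5% × kr 380,000.00 = kr 34,200.00
Penalty, months 7–10: 4 × 2% × kr 380,000.00 = kr 30,400.00
Interest: kr 380,000.00 × ((1 + 0.004)^10 − 1) = kr 380,000.00 × 0.0407277… = kr 15,476.5389…
Total = kr 380,000.00 + kr 64,600.0000 + kr 15,476.5389… = kr 460,076.54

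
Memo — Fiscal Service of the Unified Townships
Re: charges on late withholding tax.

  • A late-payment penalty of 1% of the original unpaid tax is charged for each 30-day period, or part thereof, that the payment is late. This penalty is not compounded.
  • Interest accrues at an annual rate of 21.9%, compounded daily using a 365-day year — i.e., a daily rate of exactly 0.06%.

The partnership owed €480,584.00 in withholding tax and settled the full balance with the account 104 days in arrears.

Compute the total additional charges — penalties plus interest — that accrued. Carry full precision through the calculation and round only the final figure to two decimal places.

Penalty periods: ⌈104/30⌉ = 4; penalty = 4 × 1% × €480,584.00 = €19,223.36
Interest: €480,584.00 × ((1 + 0.0006)^104 − 1) = €480,584.00 × 0.06436810… = €30,934.2778…
Penalties + interest = €19,223.3600 + €30,934.2778… = €50,157.64

€50,157.64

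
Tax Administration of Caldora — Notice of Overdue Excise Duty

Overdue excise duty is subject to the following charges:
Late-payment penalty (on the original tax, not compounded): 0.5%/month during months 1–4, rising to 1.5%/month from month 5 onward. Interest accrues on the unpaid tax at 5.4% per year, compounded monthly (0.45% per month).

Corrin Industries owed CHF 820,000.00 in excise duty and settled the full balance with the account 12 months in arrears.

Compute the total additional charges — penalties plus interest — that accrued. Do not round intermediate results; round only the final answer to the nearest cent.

CHF 160,192.54

Penalty, months 1–4: 4 × 0.5% × CHF 820,000.00 = CHF 16,400.00
Penalty, months 5–12: 8 × 1.5% × CHF 820,000.00 = CHF 98,400.00
Interest: CHF 820,000.00 × ((1 + 0.0045)^12 − 1) = CHF 820,000.00 × 0.0553568… = CHF 45,392.5366…
Penalties + interest = CHF 114,800.0000 + CHF 45,392.5366… = CHF 160,192.54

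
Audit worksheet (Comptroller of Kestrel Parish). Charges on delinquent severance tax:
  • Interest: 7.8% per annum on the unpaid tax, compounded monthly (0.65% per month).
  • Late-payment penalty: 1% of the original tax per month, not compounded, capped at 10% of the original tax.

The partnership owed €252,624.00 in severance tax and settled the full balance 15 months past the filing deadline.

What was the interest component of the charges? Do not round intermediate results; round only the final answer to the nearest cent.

€25,783.73

Interest: €252,624.00 × ((1 + 0.0065)^15 − 1) = €252,624.00 × 0.1020637… = €25,783.7341…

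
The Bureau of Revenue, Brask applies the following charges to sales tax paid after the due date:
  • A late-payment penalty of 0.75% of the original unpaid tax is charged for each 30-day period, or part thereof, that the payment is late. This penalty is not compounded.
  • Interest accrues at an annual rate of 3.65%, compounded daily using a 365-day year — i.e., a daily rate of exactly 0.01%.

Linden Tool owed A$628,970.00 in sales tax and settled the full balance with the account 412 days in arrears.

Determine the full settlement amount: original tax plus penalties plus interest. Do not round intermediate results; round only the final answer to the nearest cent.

A$721,465.29

Penalty periods: ⌈412/30⌉ = 14; penalty = 14 × 0.75% × A$628,970.00 = A$66,041.85
Interest: A$628,970.00 × ((1 + 0.0001)^412 − 1) = A$628,970.00 × 0.04205835… = A$26,453.4406…
Total = A$628,970.00 + A$66,041.8500 + A$26,453.4406… = A$721,465.29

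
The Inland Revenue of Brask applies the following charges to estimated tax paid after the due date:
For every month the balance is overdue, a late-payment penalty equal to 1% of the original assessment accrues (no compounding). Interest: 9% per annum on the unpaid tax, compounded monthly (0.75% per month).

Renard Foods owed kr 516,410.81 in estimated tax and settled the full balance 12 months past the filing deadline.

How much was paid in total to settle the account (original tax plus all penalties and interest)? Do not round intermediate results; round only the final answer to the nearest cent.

kr 626,823.00

Late-payment penalty: 12 × 1% × kr 516,410.81 = kr 61,969.30…
Interest: kr 516,410.81 × ((1 + 0.0075)^12 − 1) = kr 516,410.81 × 0.0938069… = kr 48,442.8960…
Total = kr 516,410.81 + kr 61,969.2972 + kr 48,442.8960… = kr 626,823.00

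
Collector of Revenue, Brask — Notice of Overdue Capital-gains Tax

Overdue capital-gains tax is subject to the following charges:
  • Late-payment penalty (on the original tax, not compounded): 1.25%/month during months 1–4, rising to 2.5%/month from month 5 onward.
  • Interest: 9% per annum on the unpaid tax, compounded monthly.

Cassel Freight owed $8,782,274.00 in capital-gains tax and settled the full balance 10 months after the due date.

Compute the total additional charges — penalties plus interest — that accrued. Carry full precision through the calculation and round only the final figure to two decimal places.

$2,437,805.97

Penalty, months 1–4: 4 × 1.25% × $8,782,274.00 = $439,113.70
Penalty, months 5–10: 6 × 2.5% × $8,782,274.00 = $1,317,341.10
Interest (9%/yr ÷ 12 = 0.75%/month): $8,782,274.00 × ((1 + 0.0075)^10 − 1) = $681,351.1719…
Penalties + interest = $1,756,454.8000 + $681,351.1719… = $2,437,805.97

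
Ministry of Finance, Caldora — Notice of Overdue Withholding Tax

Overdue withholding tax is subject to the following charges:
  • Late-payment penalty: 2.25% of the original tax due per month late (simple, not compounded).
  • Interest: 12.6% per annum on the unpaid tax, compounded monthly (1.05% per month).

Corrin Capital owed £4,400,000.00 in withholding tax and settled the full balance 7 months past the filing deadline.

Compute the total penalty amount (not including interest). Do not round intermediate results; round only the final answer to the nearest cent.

£693,000.00

Late-payment penalty = 2.25% × £4,400,000.00 × 7 mo = £693,000.00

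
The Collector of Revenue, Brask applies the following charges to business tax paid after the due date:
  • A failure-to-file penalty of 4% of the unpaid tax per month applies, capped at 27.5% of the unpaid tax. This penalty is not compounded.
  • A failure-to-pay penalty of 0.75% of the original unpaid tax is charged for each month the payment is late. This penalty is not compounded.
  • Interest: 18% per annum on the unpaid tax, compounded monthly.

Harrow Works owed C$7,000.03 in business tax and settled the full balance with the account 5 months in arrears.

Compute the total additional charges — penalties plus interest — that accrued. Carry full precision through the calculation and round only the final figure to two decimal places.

C$2,203.50

Failure-to-file: 5 × 4% × C$7,000.03 = C$1,400.01… (under the 27.5% cap)
Failure-to-pay penalty = 0.75% × C$7,000.03 × 5 mo = C$262.50…
Interest (18%/yr ÷ 12 = 1.5%/month): C$7,000.03 × ((1 + 0.015)^5 − 1) = C$540.9903…
Penalties + interest = C$1,662.5071… + C$540.9903… = C$2,203.50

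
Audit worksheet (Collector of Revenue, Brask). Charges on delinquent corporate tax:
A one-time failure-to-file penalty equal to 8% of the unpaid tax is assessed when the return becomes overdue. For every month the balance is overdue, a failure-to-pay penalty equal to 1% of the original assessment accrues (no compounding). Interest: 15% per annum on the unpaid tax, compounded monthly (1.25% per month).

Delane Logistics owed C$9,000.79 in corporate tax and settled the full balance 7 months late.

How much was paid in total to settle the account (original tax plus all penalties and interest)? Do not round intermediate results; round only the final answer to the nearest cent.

C$11,168.63

Failure-to-file penalty: 8% × C$9,000.79 = C$720.06…
Failure-to-pay penalty: 7 × 1% × C$9,000.79 = C$630.06…
Interest: C$9,000.79 × ((1 + 0.0125)^7 − 1) = C$9,000.79 × 0.0908505… = C$817.7260…
Total = C$9,000.79 + C$1,350.1185 + C$817.7260… = C$11,168.63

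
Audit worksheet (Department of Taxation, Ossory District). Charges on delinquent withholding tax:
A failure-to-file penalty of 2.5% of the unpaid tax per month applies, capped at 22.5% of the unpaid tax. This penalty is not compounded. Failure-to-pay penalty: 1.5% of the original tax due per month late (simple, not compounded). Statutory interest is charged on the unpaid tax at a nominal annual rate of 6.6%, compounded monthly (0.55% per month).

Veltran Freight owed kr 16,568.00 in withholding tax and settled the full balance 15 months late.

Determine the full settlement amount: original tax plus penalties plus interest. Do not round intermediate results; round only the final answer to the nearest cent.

kr 25,444.36

Failure-to-file: 15 × 2.5% × kr 16,568.00 = kr 6,213.00, capped at 22.5% × kr 16,568.00 = kr 3,727.80
Failure-to-pay penalty: 15 × 1.5% × kr 16,568.00 = kr 3,727.80
Interest: kr 16,568.00 × ((1 + 0.0055)^15 − 1) = kr 16,568.00 × 0.0857532… = kr 1,420.7593…
Total = kr 16,568.00 + kr 7,455.6000 + kr 1,420.7593… = kr 25,444.36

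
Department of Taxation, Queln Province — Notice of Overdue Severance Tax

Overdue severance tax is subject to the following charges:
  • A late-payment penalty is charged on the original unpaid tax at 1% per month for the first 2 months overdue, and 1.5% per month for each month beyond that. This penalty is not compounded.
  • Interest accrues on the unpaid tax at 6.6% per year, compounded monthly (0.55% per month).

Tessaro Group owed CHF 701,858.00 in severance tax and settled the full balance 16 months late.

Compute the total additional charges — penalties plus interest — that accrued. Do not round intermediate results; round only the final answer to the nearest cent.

Penalty, months 1–2: 2 × 1% × CHF 701,858.00 = CHF 14,037.16
Penalty, months 3–16: 14 × 1.5% × CHF 701,858.00 = CHF 147,390.18
Interest: CHF 701,858.00 × ((1 + 0.0055)^16 − 1) = CHF 701,858.00 × 0.0917249… = CHF 64,377.8251…
Penalties + interest = CHF 161,427.3400 + CHF 64,377.8251… = CHF 225,805.17

CHF 225,805.17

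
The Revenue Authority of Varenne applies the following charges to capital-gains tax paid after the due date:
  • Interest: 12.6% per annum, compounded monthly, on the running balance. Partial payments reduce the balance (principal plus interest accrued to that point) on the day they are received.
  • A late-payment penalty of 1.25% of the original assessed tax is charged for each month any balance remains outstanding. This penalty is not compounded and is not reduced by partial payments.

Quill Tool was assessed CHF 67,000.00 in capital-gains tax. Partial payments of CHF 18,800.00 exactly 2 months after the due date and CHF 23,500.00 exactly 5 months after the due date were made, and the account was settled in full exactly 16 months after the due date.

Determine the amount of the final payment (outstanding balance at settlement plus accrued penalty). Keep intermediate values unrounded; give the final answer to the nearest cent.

Monthly rate = 12.6% ÷ 12 = 1.05%
Balance at month 2: CHF 67,000.0000 × (1 + 0.0105)^2 = CHF 68,414.3868…
After CHF 18,800.00 payment: CHF 68,414.3868… − CHF 18,800.00 = CHF 49,614.3868…
Balance at month 5: CHF 49,614.3868… × (1 + 0.0105)^3 = CHF 51,193.7073…
After CHF 23,500.00 payment: CHF 51,193.7073… − CHF 23,500.00 = CHF 27,693.7073…
Balance at month 16: CHF 27,693.7073… × (1 + 0.0105)^11 = CHF 31,065.6607…
Penalty: 16 × 1.25% × CHF 67,000.00 = CHF 13,400.00
Final settlement = outstanding balance + penalty = CHF 31,065.6607… + CHF 13,400.00 = CHF 44,465.66

CHF 44,465.66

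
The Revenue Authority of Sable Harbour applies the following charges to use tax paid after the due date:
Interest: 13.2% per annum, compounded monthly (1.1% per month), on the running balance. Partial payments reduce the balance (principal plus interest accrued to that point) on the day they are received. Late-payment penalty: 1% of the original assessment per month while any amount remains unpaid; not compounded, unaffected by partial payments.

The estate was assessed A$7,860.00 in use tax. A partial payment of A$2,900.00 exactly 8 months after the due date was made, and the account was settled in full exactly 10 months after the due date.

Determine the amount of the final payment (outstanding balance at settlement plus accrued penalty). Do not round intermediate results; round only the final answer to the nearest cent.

Balance at month 8: A$7,860.0000 × (1 + 0.011)^8 = A$8,578.9037…
After A$2,900.00 payment: A$8,578.9037… − A$2,900.00 = A$5,678.9037…
Balance at month 10: A$5,678.9037… × (1 + 0.011)^2 = A$5,804.5267…
Penalty: 10 × 1% × A$7,860.00 = A$786.00
Final settlement = outstanding balance + penalty = A$5,804.5267… + A$786.00 = A$6,590.53

A$6,590.53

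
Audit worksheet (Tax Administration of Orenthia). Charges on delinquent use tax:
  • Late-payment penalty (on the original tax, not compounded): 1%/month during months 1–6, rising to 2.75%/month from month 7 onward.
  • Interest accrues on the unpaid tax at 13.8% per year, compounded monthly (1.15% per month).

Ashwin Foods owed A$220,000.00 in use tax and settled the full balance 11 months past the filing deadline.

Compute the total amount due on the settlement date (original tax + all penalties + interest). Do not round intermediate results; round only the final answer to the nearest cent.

A$292,936.72

Penalty, months 1–6: 6 × 1% × A$220,000.00 = A$13,200.00
Penalty, months 7–11: 5 × 2.75% × A$220,000.00 = A$30,250.00
Interest: A$220,000.00 × ((1 + 0.0115)^11 − 1) = A$220,000.00 × 0.1340306… = A$29,486.7232…
Total = A$220,000.00 + A$43,450.0000 + A$29,486.7232… = A$292,936.72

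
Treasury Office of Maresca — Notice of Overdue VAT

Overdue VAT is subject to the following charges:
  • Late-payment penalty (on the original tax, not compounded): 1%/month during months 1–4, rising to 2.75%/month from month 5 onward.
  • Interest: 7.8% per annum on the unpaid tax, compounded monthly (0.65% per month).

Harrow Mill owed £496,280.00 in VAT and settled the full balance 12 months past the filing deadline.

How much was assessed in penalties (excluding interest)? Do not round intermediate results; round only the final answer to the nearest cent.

Penalty, months 1–4: 4 × 1% × £496,280.00 = £19,851.20
Penalty, months 5–12: 8 × 2.75% × £496,280.00 = £109,181.60
Total penalty = £19,851.20 + £109,181.60 = £129,032.80

£129,032.80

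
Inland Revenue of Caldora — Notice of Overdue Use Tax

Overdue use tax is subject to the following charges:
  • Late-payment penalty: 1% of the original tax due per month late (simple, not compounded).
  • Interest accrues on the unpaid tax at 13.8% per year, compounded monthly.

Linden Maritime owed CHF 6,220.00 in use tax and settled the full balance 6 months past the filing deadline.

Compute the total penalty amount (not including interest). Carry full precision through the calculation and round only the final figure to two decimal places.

Late-payment penalty: 6 × 1% × CHF 6,220.00 = CHF 373.20

CHF 373.20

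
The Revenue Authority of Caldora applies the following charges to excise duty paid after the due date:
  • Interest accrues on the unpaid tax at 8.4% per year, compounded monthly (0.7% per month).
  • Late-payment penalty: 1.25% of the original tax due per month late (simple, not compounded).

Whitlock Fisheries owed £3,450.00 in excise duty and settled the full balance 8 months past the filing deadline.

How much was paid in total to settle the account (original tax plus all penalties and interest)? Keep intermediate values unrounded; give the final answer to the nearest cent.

Late-payment penalty: 8 × 1.25% × £3,450.00 = £345.00
Interest: £3,450.00 × ((1 + 0.007)^8 − 1) = £3,450.00 × 0.0573914… = £198.0003…
Total = £3,450.00 + £345.0000 + £198.0003… = £3,993.00

£3,993.00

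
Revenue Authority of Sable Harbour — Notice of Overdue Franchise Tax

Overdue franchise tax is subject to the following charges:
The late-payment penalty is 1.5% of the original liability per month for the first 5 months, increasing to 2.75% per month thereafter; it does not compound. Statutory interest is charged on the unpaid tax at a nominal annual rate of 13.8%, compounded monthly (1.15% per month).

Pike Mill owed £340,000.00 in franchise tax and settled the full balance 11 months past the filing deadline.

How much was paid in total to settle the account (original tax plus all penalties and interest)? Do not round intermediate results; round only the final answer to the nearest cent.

Penalty, months 1–5: 5 × 1.5% × £340,000.00 = £25,500.00
Penalty, months 6–11: 6 × 2.75% × £340,000.00 = £56,100.00
Interest: £340,000.00 × ((1 + 0.0115)^11 − 1) = £340,000.00 × 0.1340306… = £45,570.3904…
Total = £340,000.00 + £81,600.0000 + £45,570.3904… = £467,170.39

£467,170.39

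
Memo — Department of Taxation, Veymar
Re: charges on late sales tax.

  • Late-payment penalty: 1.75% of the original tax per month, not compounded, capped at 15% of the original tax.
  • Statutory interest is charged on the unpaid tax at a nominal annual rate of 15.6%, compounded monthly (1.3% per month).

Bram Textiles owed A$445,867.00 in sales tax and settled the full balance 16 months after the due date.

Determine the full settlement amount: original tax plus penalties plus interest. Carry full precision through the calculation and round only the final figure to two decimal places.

Penalty (uncapped): 16 × 1.75% × A$445,867.00 = A$124,842.76; cap = 15% × A$445,867.00 = A$66,880.05 → penalty = A$66,880.05
Interest: A$445,867.00 × ((1 + 0.013)^16 − 1) = A$445,867.00 × 0.2295640… = A$102,354.9951…
Total = A$445,867.00 + A$66,880.0500 + A$102,354.9951… = A$615,102.05

A$615,102.05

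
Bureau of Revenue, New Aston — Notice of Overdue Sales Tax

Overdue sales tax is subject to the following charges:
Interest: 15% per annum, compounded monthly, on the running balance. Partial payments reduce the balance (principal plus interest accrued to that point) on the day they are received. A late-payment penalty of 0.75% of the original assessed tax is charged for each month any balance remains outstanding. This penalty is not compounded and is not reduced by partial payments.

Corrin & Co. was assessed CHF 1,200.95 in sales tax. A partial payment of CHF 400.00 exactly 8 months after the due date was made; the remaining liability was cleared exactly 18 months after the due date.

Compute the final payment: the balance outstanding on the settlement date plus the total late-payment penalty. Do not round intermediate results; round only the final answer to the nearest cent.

Monthly rate = 15% ÷ 12 = 1.25%
Balance at month 8: CHF 1,200.9500 × (1 + 0.0125)^8 = CHF 1,326.4326…
After CHF 400.00 payment: CHF 1,326.4326… − CHF 400.00 = CHF 926.4326…
Balance at month 18: CHF 926.4326… × (1 + 0.0125)^10 = CHF 1,048.9726…
Penalty: 18 × 0.75% × CHF 1,200.95 = CHF 162.13…
Final settlement = outstanding balance + penalty = CHF 1,048.9726… + CHF 162.13… = CHF 1,211.10

CHF 1,211.10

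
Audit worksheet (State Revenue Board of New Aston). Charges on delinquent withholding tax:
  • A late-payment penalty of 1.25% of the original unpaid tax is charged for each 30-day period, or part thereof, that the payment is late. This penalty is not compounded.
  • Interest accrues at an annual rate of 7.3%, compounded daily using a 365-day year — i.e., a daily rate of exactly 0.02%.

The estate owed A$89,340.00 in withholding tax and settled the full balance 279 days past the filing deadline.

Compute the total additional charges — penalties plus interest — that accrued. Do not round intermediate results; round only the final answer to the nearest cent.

Penalty periods: ⌈279/30⌉ = 10; penalty = 10 × 1.25% × A$89,340.00 = A$11,167.50
Interest: A$89,340.00 × ((1 + 0.0002)^279 − 1) = A$89,340.00 × 0.05738029… = A$5,126.3547…
Penalties + interest = A$11,167.5000 + A$5,126.3547… = A$16,293.85

A$16,293.85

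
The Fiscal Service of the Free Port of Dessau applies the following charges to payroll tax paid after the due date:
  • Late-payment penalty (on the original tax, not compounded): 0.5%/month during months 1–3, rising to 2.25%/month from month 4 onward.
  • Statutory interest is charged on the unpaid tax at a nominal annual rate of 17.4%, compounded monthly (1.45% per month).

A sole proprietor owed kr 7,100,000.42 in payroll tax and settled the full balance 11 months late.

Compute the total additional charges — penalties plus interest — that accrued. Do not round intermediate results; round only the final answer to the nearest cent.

Penalty, months 1–3: 3 × 0.5% × kr 7,100,000.42 = kr 106,500.01…
Penalty, months 4–11: 8 × 2.25% × kr 7,100,000.42 = kr 1,278,000.08…
Interest: kr 7,100,000.42 × ((1 + 0.0145)^11 − 1) = kr 7,100,000.42 × 0.1715817… = kr 1,218,229.8670…
Penalties + interest = kr 1,384,500.0819 + kr 1,218,229.8670… = kr 2,602,729.95

kr 2,602,729.95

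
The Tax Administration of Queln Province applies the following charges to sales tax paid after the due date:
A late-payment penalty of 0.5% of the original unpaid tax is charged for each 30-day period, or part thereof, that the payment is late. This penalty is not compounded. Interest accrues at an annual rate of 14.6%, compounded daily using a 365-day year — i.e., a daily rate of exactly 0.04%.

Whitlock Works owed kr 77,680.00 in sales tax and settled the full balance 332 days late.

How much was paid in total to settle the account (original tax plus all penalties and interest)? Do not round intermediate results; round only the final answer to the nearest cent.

Penalty periods: ⌈332/30⌉ = 12; penalty = 12 × 0.5% × kr 77,680.00 = kr 4,660.80
Interest: kr 77,680.00 × ((1 + 0.0004)^332 − 1) = kr 77,680.00 × 0.14199125… = kr 11,029.8801…
Total = kr 77,680.00 + kr 4,660.8000 + kr 11,029.8801… = kr 93,370.68

kr 93,370.68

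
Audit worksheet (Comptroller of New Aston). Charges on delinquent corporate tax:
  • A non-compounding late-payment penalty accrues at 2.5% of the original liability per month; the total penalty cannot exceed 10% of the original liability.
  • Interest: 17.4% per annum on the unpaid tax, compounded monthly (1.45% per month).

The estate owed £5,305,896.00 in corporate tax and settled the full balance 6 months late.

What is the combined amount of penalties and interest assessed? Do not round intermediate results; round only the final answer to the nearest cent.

£1,009,263.07

Penalty (uncapped): 6 × 2.5% × £5,305,896.00 = £795,884.40; cap = 10% × £5,305,896.00 = £530,589.60 → penalty = £530,589.60
Interest: £5,305,896.00 × ((1 + 0.0145)^6 − 1) = £5,305,896.00 × 0.0902154… = £478,673.4739…
Penalties + interest = £530,589.6000 + £478,673.4739… = £1,009,263.07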